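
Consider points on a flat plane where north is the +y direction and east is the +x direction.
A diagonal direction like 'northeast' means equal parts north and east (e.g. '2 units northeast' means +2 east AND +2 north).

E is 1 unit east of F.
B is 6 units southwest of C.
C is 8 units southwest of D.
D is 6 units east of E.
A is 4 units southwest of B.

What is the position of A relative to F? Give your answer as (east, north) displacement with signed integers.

Answer: A is at (east=-11, north=-18) relative to F.

Derivation:
Place F at the origin (east=0, north=0).
  E is 1 unit east of F: delta (east=+1, north=+0); E at (east=1, north=0).
  D is 6 units east of E: delta (east=+6, north=+0); D at (east=7, north=0).
  C is 8 units southwest of D: delta (east=-8, north=-8); C at (east=-1, north=-8).
  B is 6 units southwest of C: delta (east=-6, north=-6); B at (east=-7, north=-14).
  A is 4 units southwest of B: delta (east=-4, north=-4); A at (east=-11, north=-18).
Therefore A relative to F: (east=-11, north=-18).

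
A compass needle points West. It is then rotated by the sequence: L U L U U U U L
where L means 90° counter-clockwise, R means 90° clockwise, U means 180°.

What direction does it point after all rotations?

Answer: Final heading: South

Derivation:
Start: West
  L (left (90° counter-clockwise)) -> South
  U (U-turn (180°)) -> North
  L (left (90° counter-clockwise)) -> West
  U (U-turn (180°)) -> East
  U (U-turn (180°)) -> West
  U (U-turn (180°)) -> East
  U (U-turn (180°)) -> West
  L (left (90° counter-clockwise)) -> South
Final: South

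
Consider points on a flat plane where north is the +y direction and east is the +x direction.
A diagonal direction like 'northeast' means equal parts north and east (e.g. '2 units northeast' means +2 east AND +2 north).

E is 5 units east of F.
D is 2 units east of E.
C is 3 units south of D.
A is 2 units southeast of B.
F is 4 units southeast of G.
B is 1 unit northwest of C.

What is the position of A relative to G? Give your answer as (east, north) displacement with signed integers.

Answer: A is at (east=12, north=-8) relative to G.

Derivation:
Place G at the origin (east=0, north=0).
  F is 4 units southeast of G: delta (east=+4, north=-4); F at (east=4, north=-4).
  E is 5 units east of F: delta (east=+5, north=+0); E at (east=9, north=-4).
  D is 2 units east of E: delta (east=+2, north=+0); D at (east=11, north=-4).
  C is 3 units south of D: delta (east=+0, north=-3); C at (east=11, north=-7).
  B is 1 unit northwest of C: delta (east=-1, north=+1); B at (east=10, north=-6).
  A is 2 units southeast of B: delta (east=+2, north=-2); A at (east=12, north=-8).
Therefore A relative to G: (east=12, north=-8).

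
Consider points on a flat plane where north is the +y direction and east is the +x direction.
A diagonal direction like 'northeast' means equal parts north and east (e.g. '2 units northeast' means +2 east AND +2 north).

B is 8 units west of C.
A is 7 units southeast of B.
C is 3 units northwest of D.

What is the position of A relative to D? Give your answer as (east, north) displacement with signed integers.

Answer: A is at (east=-4, north=-4) relative to D.

Derivation:
Place D at the origin (east=0, north=0).
  C is 3 units northwest of D: delta (east=-3, north=+3); C at (east=-3, north=3).
  B is 8 units west of C: delta (east=-8, north=+0); B at (east=-11, north=3).
  A is 7 units southeast of B: delta (east=+7, north=-7); A at (east=-4, north=-4).
Therefore A relative to D: (east=-4, north=-4).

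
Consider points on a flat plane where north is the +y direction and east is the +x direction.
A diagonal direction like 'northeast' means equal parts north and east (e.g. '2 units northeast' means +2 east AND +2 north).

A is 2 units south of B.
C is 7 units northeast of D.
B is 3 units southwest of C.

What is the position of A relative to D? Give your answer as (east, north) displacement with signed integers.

Place D at the origin (east=0, north=0).
  C is 7 units northeast of D: delta (east=+7, north=+7); C at (east=7, north=7).
  B is 3 units southwest of C: delta (east=-3, north=-3); B at (east=4, north=4).
  A is 2 units south of B: delta (east=+0, north=-2); A at (east=4, north=2).
Therefore A relative to D: (east=4, north=2).

Answer: A is at (east=4, north=2) relative to D.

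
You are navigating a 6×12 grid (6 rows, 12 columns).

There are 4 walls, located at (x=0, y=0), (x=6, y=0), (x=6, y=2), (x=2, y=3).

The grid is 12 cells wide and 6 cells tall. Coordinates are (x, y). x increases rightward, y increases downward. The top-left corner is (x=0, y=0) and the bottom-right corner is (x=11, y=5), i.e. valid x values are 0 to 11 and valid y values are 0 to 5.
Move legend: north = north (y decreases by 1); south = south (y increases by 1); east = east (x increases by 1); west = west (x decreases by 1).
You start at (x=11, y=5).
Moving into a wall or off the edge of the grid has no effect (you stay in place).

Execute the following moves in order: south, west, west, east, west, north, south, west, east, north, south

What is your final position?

Start: (x=11, y=5)
  south (south): blocked, stay at (x=11, y=5)
  west (west): (x=11, y=5) -> (x=10, y=5)
  west (west): (x=10, y=5) -> (x=9, y=5)
  east (east): (x=9, y=5) -> (x=10, y=5)
  west (west): (x=10, y=5) -> (x=9, y=5)
  north (north): (x=9, y=5) -> (x=9, y=4)
  south (south): (x=9, y=4) -> (x=9, y=5)
  west (west): (x=9, y=5) -> (x=8, y=5)
  east (east): (x=8, y=5) -> (x=9, y=5)
  north (north): (x=9, y=5) -> (x=9, y=4)
  south (south): (x=9, y=4) -> (x=9, y=5)
Final: (x=9, y=5)

Answer: Final position: (x=9, y=5)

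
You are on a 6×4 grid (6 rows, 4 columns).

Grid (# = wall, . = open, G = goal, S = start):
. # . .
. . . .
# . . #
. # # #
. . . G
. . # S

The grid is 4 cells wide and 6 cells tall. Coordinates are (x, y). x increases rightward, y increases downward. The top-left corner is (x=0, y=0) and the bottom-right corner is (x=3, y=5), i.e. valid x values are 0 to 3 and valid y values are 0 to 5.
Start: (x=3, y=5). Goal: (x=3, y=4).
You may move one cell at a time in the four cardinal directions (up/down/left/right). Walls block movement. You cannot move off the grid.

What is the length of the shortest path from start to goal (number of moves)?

Answer: Shortest path length: 1

Derivation:
BFS from (x=3, y=5) until reaching (x=3, y=4):
  Distance 0: (x=3, y=5)
  Distance 1: (x=3, y=4)  <- goal reached here
One shortest path (1 moves): (x=3, y=5) -> (x=3, y=4)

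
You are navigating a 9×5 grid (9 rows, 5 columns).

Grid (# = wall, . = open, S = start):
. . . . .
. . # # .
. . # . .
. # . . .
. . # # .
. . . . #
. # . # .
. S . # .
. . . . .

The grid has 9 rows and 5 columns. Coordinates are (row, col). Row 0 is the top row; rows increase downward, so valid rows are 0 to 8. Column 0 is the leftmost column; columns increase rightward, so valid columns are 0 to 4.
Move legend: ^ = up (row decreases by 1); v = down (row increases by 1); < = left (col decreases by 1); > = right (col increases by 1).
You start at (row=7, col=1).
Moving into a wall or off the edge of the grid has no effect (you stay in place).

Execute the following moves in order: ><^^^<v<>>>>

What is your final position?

Start: (row=7, col=1)
  > (right): (row=7, col=1) -> (row=7, col=2)
  < (left): (row=7, col=2) -> (row=7, col=1)
  [×3]^ (up): blocked, stay at (row=7, col=1)
  < (left): (row=7, col=1) -> (row=7, col=0)
  v (down): (row=7, col=0) -> (row=8, col=0)
  < (left): blocked, stay at (row=8, col=0)
  > (right): (row=8, col=0) -> (row=8, col=1)
  > (right): (row=8, col=1) -> (row=8, col=2)
  > (right): (row=8, col=2) -> (row=8, col=3)
  > (right): (row=8, col=3) -> (row=8, col=4)
Final: (row=8, col=4)

Answer: Final position: (row=8, col=4)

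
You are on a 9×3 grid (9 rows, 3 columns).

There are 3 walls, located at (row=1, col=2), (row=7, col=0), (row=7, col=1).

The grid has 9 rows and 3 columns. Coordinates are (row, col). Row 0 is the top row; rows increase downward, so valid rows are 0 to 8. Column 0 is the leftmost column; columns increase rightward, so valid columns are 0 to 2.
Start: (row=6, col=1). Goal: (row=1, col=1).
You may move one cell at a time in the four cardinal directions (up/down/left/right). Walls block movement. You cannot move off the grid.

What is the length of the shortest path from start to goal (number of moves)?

Answer: Shortest path length: 5

Derivation:
BFS from (row=6, col=1) until reaching (row=1, col=1):
  Distance 0: (row=6, col=1)
  Distance 1: (row=5, col=1), (row=6, col=0), (row=6, col=2)
  Distance 2: (row=4, col=1), (row=5, col=0), (row=5, col=2), (row=7, col=2)
  Distance 3: (row=3, col=1), (row=4, col=0), (row=4, col=2), (row=8, col=2)
  Distance 4: (row=2, col=1), (row=3, col=0), (row=3, col=2), (row=8, col=1)
  Distance 5: (row=1, col=1), (row=2, col=0), (row=2, col=2), (row=8, col=0)  <- goal reached here
One shortest path (5 moves): (row=6, col=1) -> (row=5, col=1) -> (row=4, col=1) -> (row=3, col=1) -> (row=2, col=1) -> (row=1, col=1)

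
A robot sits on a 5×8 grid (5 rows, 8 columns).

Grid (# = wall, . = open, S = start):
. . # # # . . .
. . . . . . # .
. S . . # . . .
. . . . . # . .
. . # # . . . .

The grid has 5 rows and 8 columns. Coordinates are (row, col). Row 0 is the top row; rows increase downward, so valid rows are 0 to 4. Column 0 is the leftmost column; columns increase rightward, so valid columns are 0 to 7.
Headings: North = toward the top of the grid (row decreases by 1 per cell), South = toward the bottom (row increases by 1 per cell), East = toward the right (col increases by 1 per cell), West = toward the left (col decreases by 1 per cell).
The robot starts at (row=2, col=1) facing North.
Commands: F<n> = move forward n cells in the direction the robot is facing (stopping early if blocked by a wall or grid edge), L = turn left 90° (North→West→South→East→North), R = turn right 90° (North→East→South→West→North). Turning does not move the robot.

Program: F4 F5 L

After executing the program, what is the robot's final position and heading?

Start: (row=2, col=1), facing North
  F4: move forward 2/4 (blocked), now at (row=0, col=1)
  F5: move forward 0/5 (blocked), now at (row=0, col=1)
  L: turn left, now facing West
Final: (row=0, col=1), facing West

Answer: Final position: (row=0, col=1), facing West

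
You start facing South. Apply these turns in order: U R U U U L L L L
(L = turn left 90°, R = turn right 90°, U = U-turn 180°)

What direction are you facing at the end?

Start: South
  U (U-turn (180°)) -> North
  R (right (90° clockwise)) -> East
  U (U-turn (180°)) -> West
  U (U-turn (180°)) -> East
  U (U-turn (180°)) -> West
  L (left (90° counter-clockwise)) -> South
  L (left (90° counter-clockwise)) -> East
  L (left (90° counter-clockwise)) -> North
  L (left (90° counter-clockwise)) -> West
Final: West

Answer: Final heading: West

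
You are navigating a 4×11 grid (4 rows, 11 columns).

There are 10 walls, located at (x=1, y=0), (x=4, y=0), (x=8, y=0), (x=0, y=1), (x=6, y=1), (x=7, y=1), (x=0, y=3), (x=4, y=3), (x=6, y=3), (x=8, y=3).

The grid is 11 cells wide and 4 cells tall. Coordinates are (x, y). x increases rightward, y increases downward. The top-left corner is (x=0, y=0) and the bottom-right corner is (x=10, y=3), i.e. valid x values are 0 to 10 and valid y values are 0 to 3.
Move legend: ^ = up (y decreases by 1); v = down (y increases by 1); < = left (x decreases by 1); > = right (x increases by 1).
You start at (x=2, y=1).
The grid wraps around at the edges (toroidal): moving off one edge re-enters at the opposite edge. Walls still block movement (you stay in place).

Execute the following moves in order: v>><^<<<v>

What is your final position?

Answer: Final position: (x=2, y=2)

Derivation:
Start: (x=2, y=1)
  v (down): (x=2, y=1) -> (x=2, y=2)
  > (right): (x=2, y=2) -> (x=3, y=2)
  > (right): (x=3, y=2) -> (x=4, y=2)
  < (left): (x=4, y=2) -> (x=3, y=2)
  ^ (up): (x=3, y=2) -> (x=3, y=1)
  < (left): (x=3, y=1) -> (x=2, y=1)
  < (left): (x=2, y=1) -> (x=1, y=1)
  < (left): blocked, stay at (x=1, y=1)
  v (down): (x=1, y=1) -> (x=1, y=2)
  > (right): (x=1, y=2) -> (x=2, y=2)
Final: (x=2, y=2)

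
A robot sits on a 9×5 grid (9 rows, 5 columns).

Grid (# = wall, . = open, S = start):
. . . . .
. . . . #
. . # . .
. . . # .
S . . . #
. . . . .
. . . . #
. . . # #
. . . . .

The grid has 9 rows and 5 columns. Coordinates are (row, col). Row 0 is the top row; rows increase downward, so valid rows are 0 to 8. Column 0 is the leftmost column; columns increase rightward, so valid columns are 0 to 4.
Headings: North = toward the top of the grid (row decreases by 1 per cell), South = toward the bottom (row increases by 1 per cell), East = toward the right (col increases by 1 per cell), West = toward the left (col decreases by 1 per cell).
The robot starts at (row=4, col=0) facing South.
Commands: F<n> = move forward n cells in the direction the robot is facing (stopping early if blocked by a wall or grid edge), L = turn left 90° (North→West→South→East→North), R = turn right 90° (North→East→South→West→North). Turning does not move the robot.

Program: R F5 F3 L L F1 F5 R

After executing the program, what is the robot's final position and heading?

Answer: Final position: (row=4, col=3), facing South

Derivation:
Start: (row=4, col=0), facing South
  R: turn right, now facing West
  F5: move forward 0/5 (blocked), now at (row=4, col=0)
  F3: move forward 0/3 (blocked), now at (row=4, col=0)
  L: turn left, now facing South
  L: turn left, now facing East
  F1: move forward 1, now at (row=4, col=1)
  F5: move forward 2/5 (blocked), now at (row=4, col=3)
  R: turn right, now facing South
Final: (row=4, col=3), facing South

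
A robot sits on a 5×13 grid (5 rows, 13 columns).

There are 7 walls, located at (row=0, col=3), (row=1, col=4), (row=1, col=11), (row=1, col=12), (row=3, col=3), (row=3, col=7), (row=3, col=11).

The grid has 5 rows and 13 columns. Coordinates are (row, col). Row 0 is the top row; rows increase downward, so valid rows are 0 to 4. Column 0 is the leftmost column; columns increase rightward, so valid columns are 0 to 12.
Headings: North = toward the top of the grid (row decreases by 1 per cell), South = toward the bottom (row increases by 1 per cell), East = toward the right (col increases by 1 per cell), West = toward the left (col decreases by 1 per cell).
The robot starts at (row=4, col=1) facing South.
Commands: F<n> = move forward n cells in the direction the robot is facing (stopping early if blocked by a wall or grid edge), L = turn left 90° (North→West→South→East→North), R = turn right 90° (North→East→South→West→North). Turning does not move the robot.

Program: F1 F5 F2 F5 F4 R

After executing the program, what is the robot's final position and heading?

Answer: Final position: (row=4, col=1), facing West

Derivation:
Start: (row=4, col=1), facing South
  F1: move forward 0/1 (blocked), now at (row=4, col=1)
  F5: move forward 0/5 (blocked), now at (row=4, col=1)
  F2: move forward 0/2 (blocked), now at (row=4, col=1)
  F5: move forward 0/5 (blocked), now at (row=4, col=1)
  F4: move forward 0/4 (blocked), now at (row=4, col=1)
  R: turn right, now facing West
Final: (row=4, col=1), facing West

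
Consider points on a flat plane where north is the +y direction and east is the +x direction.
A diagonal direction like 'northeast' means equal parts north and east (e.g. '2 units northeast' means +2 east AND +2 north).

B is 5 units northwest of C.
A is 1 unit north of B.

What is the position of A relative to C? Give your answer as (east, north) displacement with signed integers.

Answer: A is at (east=-5, north=6) relative to C.

Derivation:
Place C at the origin (east=0, north=0).
  B is 5 units northwest of C: delta (east=-5, north=+5); B at (east=-5, north=5).
  A is 1 unit north of B: delta (east=+0, north=+1); A at (east=-5, north=6).
Therefore A relative to C: (east=-5, north=6).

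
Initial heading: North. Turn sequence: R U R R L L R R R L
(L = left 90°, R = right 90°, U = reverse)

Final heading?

Answer: Final heading: East

Derivation:
Start: North
  R (right (90° clockwise)) -> East
  U (U-turn (180°)) -> West
  R (right (90° clockwise)) -> North
  R (right (90° clockwise)) -> East
  L (left (90° counter-clockwise)) -> North
  L (left (90° counter-clockwise)) -> West
  R (right (90° clockwise)) -> North
  R (right (90° clockwise)) -> East
  R (right (90° clockwise)) -> South
  L (left (90° counter-clockwise)) -> East
Final: East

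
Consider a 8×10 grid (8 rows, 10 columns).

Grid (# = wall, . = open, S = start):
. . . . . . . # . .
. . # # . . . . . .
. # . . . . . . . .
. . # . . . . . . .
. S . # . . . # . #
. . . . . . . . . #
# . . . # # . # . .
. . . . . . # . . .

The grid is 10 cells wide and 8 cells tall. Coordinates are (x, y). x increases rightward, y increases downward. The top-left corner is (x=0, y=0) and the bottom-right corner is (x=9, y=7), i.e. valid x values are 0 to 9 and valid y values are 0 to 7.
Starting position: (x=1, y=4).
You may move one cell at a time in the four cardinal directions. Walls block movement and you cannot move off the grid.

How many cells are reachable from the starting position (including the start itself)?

BFS flood-fill from (x=1, y=4):
  Distance 0: (x=1, y=4)
  Distance 1: (x=1, y=3), (x=0, y=4), (x=2, y=4), (x=1, y=5)
  Distance 2: (x=0, y=3), (x=0, y=5), (x=2, y=5), (x=1, y=6)
  Distance 3: (x=0, y=2), (x=3, y=5), (x=2, y=6), (x=1, y=7)
  Distance 4: (x=0, y=1), (x=4, y=5), (x=3, y=6), (x=0, y=7), (x=2, y=7)
  Distance 5: (x=0, y=0), (x=1, y=1), (x=4, y=4), (x=5, y=5), (x=3, y=7)
  Distance 6: (x=1, y=0), (x=4, y=3), (x=5, y=4), (x=6, y=5), (x=4, y=7)
  Distance 7: (x=2, y=0), (x=4, y=2), (x=3, y=3), (x=5, y=3), (x=6, y=4), (x=7, y=5), (x=6, y=6), (x=5, y=7)
  Distance 8: (x=3, y=0), (x=4, y=1), (x=3, y=2), (x=5, y=2), (x=6, y=3), (x=8, y=5)
  Distance 9: (x=4, y=0), (x=5, y=1), (x=2, y=2), (x=6, y=2), (x=7, y=3), (x=8, y=4), (x=8, y=6)
  Distance 10: (x=5, y=0), (x=6, y=1), (x=7, y=2), (x=8, y=3), (x=9, y=6), (x=8, y=7)
  Distance 11: (x=6, y=0), (x=7, y=1), (x=8, y=2), (x=9, y=3), (x=7, y=7), (x=9, y=7)
  Distance 12: (x=8, y=1), (x=9, y=2)
  Distance 13: (x=8, y=0), (x=9, y=1)
  Distance 14: (x=9, y=0)
Total reachable: 66 (grid has 66 open cells total)

Answer: Reachable cells: 66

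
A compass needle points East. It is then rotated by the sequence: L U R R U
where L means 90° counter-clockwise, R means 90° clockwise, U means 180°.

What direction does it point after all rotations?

Answer: Final heading: South

Derivation:
Start: East
  L (left (90° counter-clockwise)) -> North
  U (U-turn (180°)) -> South
  R (right (90° clockwise)) -> West
  R (right (90° clockwise)) -> North
  U (U-turn (180°)) -> South
Final: South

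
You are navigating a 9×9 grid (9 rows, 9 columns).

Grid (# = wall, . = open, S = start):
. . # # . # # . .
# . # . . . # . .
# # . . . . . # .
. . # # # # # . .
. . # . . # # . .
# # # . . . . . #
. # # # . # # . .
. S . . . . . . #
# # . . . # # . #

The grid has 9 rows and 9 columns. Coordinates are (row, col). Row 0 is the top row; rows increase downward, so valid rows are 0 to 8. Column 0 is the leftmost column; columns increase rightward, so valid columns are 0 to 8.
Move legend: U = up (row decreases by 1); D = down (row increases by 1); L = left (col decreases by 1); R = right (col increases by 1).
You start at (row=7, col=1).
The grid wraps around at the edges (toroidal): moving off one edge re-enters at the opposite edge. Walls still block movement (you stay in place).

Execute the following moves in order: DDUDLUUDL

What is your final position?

Answer: Final position: (row=7, col=0)

Derivation:
Start: (row=7, col=1)
  D (down): blocked, stay at (row=7, col=1)
  D (down): blocked, stay at (row=7, col=1)
  U (up): blocked, stay at (row=7, col=1)
  D (down): blocked, stay at (row=7, col=1)
  L (left): (row=7, col=1) -> (row=7, col=0)
  U (up): (row=7, col=0) -> (row=6, col=0)
  U (up): blocked, stay at (row=6, col=0)
  D (down): (row=6, col=0) -> (row=7, col=0)
  L (left): blocked, stay at (row=7, col=0)
Final: (row=7, col=0)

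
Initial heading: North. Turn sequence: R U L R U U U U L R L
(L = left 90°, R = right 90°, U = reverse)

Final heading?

Start: North
  R (right (90° clockwise)) -> East
  U (U-turn (180°)) -> West
  L (left (90° counter-clockwise)) -> South
  R (right (90° clockwise)) -> West
  U (U-turn (180°)) -> East
  U (U-turn (180°)) -> West
  U (U-turn (180°)) -> East
  U (U-turn (180°)) -> West
  L (left (90° counter-clockwise)) -> South
  R (right (90° clockwise)) -> West
  L (left (90° counter-clockwise)) -> South
Final: South

Answer: Final heading: South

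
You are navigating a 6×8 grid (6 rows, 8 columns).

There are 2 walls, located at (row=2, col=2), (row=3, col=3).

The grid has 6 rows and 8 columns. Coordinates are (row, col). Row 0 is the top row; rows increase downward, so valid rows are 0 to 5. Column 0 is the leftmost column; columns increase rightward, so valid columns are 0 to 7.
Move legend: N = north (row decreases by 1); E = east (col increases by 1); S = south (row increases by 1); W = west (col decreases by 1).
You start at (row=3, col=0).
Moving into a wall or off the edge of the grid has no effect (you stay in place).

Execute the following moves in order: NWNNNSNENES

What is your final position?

Answer: Final position: (row=1, col=2)

Derivation:
Start: (row=3, col=0)
  N (north): (row=3, col=0) -> (row=2, col=0)
  W (west): blocked, stay at (row=2, col=0)
  N (north): (row=2, col=0) -> (row=1, col=0)
  N (north): (row=1, col=0) -> (row=0, col=0)
  N (north): blocked, stay at (row=0, col=0)
  S (south): (row=0, col=0) -> (row=1, col=0)
  N (north): (row=1, col=0) -> (row=0, col=0)
  E (east): (row=0, col=0) -> (row=0, col=1)
  N (north): blocked, stay at (row=0, col=1)
  E (east): (row=0, col=1) -> (row=0, col=2)
  S (south): (row=0, col=2) -> (row=1, col=2)
Final: (row=1, col=2)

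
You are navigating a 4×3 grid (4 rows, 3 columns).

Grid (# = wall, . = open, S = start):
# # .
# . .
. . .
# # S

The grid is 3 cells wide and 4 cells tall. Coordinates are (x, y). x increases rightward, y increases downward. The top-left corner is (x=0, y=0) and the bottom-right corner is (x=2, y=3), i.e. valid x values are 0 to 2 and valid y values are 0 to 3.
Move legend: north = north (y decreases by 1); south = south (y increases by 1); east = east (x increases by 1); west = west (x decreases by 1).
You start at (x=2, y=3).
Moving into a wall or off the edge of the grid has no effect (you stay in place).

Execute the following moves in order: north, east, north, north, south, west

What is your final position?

Start: (x=2, y=3)
  north (north): (x=2, y=3) -> (x=2, y=2)
  east (east): blocked, stay at (x=2, y=2)
  north (north): (x=2, y=2) -> (x=2, y=1)
  north (north): (x=2, y=1) -> (x=2, y=0)
  south (south): (x=2, y=0) -> (x=2, y=1)
  west (west): (x=2, y=1) -> (x=1, y=1)
Final: (x=1, y=1)

Answer: Final position: (x=1, y=1)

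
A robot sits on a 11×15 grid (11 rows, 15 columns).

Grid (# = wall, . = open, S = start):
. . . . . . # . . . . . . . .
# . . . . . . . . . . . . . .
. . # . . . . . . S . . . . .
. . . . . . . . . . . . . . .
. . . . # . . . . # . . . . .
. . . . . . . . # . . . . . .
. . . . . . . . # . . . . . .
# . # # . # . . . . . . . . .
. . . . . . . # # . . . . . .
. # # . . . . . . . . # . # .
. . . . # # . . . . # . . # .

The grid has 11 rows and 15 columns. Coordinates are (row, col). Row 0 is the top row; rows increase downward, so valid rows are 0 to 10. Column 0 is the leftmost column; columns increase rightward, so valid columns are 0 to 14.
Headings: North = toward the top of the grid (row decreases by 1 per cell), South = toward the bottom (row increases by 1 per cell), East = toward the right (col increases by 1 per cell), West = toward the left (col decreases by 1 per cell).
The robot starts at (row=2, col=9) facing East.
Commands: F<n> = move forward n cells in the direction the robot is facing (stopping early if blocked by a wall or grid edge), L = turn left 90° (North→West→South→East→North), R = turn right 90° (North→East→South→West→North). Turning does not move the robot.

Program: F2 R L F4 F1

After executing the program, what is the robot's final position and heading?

Start: (row=2, col=9), facing East
  F2: move forward 2, now at (row=2, col=11)
  R: turn right, now facing South
  L: turn left, now facing East
  F4: move forward 3/4 (blocked), now at (row=2, col=14)
  F1: move forward 0/1 (blocked), now at (row=2, col=14)
Final: (row=2, col=14), facing East

Answer: Final position: (row=2, col=14), facing East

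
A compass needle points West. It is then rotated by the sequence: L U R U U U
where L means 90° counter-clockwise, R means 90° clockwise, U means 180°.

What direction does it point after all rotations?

Answer: Final heading: West

Derivation:
Start: West
  L (left (90° counter-clockwise)) -> South
  U (U-turn (180°)) -> North
  R (right (90° clockwise)) -> East
  U (U-turn (180°)) -> West
  U (U-turn (180°)) -> East
  U (U-turn (180°)) -> West
Final: West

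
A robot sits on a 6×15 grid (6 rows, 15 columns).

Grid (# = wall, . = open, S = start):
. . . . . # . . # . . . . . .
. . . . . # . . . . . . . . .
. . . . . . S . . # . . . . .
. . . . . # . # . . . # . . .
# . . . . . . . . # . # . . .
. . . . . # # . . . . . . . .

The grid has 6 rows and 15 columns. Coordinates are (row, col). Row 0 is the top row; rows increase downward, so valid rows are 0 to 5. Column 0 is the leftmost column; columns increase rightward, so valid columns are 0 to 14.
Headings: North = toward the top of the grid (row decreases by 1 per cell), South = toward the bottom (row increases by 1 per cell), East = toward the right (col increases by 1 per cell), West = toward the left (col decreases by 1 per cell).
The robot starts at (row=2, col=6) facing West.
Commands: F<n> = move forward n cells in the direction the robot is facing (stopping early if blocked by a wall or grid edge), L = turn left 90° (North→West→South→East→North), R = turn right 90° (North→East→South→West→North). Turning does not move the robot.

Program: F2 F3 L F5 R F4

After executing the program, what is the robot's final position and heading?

Answer: Final position: (row=5, col=0), facing West

Derivation:
Start: (row=2, col=6), facing West
  F2: move forward 2, now at (row=2, col=4)
  F3: move forward 3, now at (row=2, col=1)
  L: turn left, now facing South
  F5: move forward 3/5 (blocked), now at (row=5, col=1)
  R: turn right, now facing West
  F4: move forward 1/4 (blocked), now at (row=5, col=0)
Final: (row=5, col=0), facing West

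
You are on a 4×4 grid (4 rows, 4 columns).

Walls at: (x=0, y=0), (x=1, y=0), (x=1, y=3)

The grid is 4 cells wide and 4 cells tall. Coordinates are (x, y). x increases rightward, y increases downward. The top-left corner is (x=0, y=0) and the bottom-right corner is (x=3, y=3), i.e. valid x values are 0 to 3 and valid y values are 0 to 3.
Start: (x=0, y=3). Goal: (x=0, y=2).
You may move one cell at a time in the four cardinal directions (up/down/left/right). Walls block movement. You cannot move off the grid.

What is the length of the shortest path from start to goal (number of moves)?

BFS from (x=0, y=3) until reaching (x=0, y=2):
  Distance 0: (x=0, y=3)
  Distance 1: (x=0, y=2)  <- goal reached here
One shortest path (1 moves): (x=0, y=3) -> (x=0, y=2)

Answer: Shortest path length: 1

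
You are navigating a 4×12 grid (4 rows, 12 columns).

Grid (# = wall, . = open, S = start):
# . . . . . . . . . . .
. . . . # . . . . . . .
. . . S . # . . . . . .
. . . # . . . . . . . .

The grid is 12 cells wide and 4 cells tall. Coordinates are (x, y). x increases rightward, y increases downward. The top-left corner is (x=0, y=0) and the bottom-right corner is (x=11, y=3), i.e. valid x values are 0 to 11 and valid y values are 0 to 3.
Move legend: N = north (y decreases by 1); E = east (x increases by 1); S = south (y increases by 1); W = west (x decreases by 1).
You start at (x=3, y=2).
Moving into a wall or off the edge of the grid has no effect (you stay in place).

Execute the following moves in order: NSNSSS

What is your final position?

Start: (x=3, y=2)
  N (north): (x=3, y=2) -> (x=3, y=1)
  S (south): (x=3, y=1) -> (x=3, y=2)
  N (north): (x=3, y=2) -> (x=3, y=1)
  S (south): (x=3, y=1) -> (x=3, y=2)
  S (south): blocked, stay at (x=3, y=2)
  S (south): blocked, stay at (x=3, y=2)
Final: (x=3, y=2)

Answer: Final position: (x=3, y=2)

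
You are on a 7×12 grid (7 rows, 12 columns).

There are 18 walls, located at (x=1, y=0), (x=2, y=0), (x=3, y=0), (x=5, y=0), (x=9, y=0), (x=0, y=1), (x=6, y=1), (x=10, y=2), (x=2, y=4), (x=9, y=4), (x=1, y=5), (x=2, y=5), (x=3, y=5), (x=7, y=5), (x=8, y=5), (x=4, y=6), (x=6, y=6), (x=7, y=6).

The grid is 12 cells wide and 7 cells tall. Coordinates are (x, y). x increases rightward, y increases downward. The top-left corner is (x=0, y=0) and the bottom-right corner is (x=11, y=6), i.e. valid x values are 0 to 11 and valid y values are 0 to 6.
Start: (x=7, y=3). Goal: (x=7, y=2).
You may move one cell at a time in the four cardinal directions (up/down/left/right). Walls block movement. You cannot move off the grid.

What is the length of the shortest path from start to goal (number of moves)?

BFS from (x=7, y=3) until reaching (x=7, y=2):
  Distance 0: (x=7, y=3)
  Distance 1: (x=7, y=2), (x=6, y=3), (x=8, y=3), (x=7, y=4)  <- goal reached here
One shortest path (1 moves): (x=7, y=3) -> (x=7, y=2)

Answer: Shortest path length: 1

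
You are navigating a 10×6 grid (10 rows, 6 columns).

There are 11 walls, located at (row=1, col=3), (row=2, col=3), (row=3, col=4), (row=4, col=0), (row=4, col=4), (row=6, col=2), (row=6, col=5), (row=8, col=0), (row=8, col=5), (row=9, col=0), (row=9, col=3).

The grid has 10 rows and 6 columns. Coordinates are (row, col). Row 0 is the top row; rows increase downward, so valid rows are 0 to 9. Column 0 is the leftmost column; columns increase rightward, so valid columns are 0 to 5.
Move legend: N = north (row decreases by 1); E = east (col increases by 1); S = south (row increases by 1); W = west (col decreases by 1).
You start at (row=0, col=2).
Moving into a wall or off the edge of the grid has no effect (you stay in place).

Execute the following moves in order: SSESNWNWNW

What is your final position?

Answer: Final position: (row=0, col=0)

Derivation:
Start: (row=0, col=2)
  S (south): (row=0, col=2) -> (row=1, col=2)
  S (south): (row=1, col=2) -> (row=2, col=2)
  E (east): blocked, stay at (row=2, col=2)
  S (south): (row=2, col=2) -> (row=3, col=2)
  N (north): (row=3, col=2) -> (row=2, col=2)
  W (west): (row=2, col=2) -> (row=2, col=1)
  N (north): (row=2, col=1) -> (row=1, col=1)
  W (west): (row=1, col=1) -> (row=1, col=0)
  N (north): (row=1, col=0) -> (row=0, col=0)
  W (west): blocked, stay at (row=0, col=0)
Final: (row=0, col=0)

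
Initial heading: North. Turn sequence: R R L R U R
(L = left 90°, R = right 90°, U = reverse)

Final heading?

Answer: Final heading: East

Derivation:
Start: North
  R (right (90° clockwise)) -> East
  R (right (90° clockwise)) -> South
  L (left (90° counter-clockwise)) -> East
  R (right (90° clockwise)) -> South
  U (U-turn (180°)) -> North
  R (right (90° clockwise)) -> East
Final: East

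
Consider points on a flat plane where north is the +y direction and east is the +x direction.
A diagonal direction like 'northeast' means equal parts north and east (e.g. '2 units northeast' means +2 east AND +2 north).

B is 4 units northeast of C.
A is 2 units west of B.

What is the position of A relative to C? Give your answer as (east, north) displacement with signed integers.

Place C at the origin (east=0, north=0).
  B is 4 units northeast of C: delta (east=+4, north=+4); B at (east=4, north=4).
  A is 2 units west of B: delta (east=-2, north=+0); A at (east=2, north=4).
Therefore A relative to C: (east=2, north=4).

Answer: A is at (east=2, north=4) relative to C.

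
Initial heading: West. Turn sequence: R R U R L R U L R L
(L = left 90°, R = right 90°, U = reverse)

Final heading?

Answer: Final heading: East

Derivation:
Start: West
  R (right (90° clockwise)) -> North
  R (right (90° clockwise)) -> East
  U (U-turn (180°)) -> West
  R (right (90° clockwise)) -> North
  L (left (90° counter-clockwise)) -> West
  R (right (90° clockwise)) -> North
  U (U-turn (180°)) -> South
  L (left (90° counter-clockwise)) -> East
  R (right (90° clockwise)) -> South
  L (left (90° counter-clockwise)) -> East
Final: East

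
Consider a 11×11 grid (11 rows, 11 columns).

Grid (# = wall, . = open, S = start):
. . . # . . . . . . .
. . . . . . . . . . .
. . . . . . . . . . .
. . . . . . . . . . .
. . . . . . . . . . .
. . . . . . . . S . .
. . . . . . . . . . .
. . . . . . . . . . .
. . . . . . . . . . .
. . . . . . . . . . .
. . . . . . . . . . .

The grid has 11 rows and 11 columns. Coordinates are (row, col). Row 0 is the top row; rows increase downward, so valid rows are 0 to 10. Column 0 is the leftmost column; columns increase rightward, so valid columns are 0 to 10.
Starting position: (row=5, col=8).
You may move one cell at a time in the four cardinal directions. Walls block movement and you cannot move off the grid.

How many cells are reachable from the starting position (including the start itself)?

BFS flood-fill from (row=5, col=8):
  Distance 0: (row=5, col=8)
  Distance 1: (row=4, col=8), (row=5, col=7), (row=5, col=9), (row=6, col=8)
  Distance 2: (row=3, col=8), (row=4, col=7), (row=4, col=9), (row=5, col=6), (row=5, col=10), (row=6, col=7), (row=6, col=9), (row=7, col=8)
  Distance 3: (row=2, col=8), (row=3, col=7), (row=3, col=9), (row=4, col=6), (row=4, col=10), (row=5, col=5), (row=6, col=6), (row=6, col=10), (row=7, col=7), (row=7, col=9), (row=8, col=8)
  Distance 4: (row=1, col=8), (row=2, col=7), (row=2, col=9), (row=3, col=6), (row=3, col=10), (row=4, col=5), (row=5, col=4), (row=6, col=5), (row=7, col=6), (row=7, col=10), (row=8, col=7), (row=8, col=9), (row=9, col=8)
  Distance 5: (row=0, col=8), (row=1, col=7), (row=1, col=9), (row=2, col=6), (row=2, col=10), (row=3, col=5), (row=4, col=4), (row=5, col=3), (row=6, col=4), (row=7, col=5), (row=8, col=6), (row=8, col=10), (row=9, col=7), (row=9, col=9), (row=10, col=8)
  Distance 6: (row=0, col=7), (row=0, col=9), (row=1, col=6), (row=1, col=10), (row=2, col=5), (row=3, col=4), (row=4, col=3), (row=5, col=2), (row=6, col=3), (row=7, col=4), (row=8, col=5), (row=9, col=6), (row=9, col=10), (row=10, col=7), (row=10, col=9)
  Distance 7: (row=0, col=6), (row=0, col=10), (row=1, col=5), (row=2, col=4), (row=3, col=3), (row=4, col=2), (row=5, col=1), (row=6, col=2), (row=7, col=3), (row=8, col=4), (row=9, col=5), (row=10, col=6), (row=10, col=10)
  Distance 8: (row=0, col=5), (row=1, col=4), (row=2, col=3), (row=3, col=2), (row=4, col=1), (row=5, col=0), (row=6, col=1), (row=7, col=2), (row=8, col=3), (row=9, col=4), (row=10, col=5)
  Distance 9: (row=0, col=4), (row=1, col=3), (row=2, col=2), (row=3, col=1), (row=4, col=0), (row=6, col=0), (row=7, col=1), (row=8, col=2), (row=9, col=3), (row=10, col=4)
  Distance 10: (row=1, col=2), (row=2, col=1), (row=3, col=0), (row=7, col=0), (row=8, col=1), (row=9, col=2), (row=10, col=3)
  Distance 11: (row=0, col=2), (row=1, col=1), (row=2, col=0), (row=8, col=0), (row=9, col=1), (row=10, col=2)
  Distance 12: (row=0, col=1), (row=1, col=0), (row=9, col=0), (row=10, col=1)
  Distance 13: (row=0, col=0), (row=10, col=0)
Total reachable: 120 (grid has 120 open cells total)

Answer: Reachable cells: 120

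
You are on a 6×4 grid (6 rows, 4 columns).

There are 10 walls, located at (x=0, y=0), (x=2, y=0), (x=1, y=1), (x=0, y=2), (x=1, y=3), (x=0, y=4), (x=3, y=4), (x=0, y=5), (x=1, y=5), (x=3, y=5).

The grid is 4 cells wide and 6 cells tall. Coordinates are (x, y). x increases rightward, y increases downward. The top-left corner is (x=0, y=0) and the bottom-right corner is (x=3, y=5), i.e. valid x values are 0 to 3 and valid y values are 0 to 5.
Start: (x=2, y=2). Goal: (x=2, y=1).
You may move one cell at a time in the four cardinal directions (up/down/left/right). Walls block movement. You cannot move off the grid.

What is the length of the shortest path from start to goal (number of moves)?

BFS from (x=2, y=2) until reaching (x=2, y=1):
  Distance 0: (x=2, y=2)
  Distance 1: (x=2, y=1), (x=1, y=2), (x=3, y=2), (x=2, y=3)  <- goal reached here
One shortest path (1 moves): (x=2, y=2) -> (x=2, y=1)

Answer: Shortest path length: 1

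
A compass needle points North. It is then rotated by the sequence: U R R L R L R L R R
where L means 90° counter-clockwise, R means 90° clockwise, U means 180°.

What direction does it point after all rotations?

Start: North
  U (U-turn (180°)) -> South
  R (right (90° clockwise)) -> West
  R (right (90° clockwise)) -> North
  L (left (90° counter-clockwise)) -> West
  R (right (90° clockwise)) -> North
  L (left (90° counter-clockwise)) -> West
  R (right (90° clockwise)) -> North
  L (left (90° counter-clockwise)) -> West
  R (right (90° clockwise)) -> North
  R (right (90° clockwise)) -> East
Final: East

Answer: Final heading: East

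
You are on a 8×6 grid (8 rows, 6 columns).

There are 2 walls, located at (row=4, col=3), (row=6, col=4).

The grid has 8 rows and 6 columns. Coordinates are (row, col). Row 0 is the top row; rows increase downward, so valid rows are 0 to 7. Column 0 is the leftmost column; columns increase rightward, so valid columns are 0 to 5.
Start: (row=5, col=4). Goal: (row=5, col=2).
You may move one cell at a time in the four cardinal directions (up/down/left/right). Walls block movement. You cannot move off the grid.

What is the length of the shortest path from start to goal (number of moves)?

BFS from (row=5, col=4) until reaching (row=5, col=2):
  Distance 0: (row=5, col=4)
  Distance 1: (row=4, col=4), (row=5, col=3), (row=5, col=5)
  Distance 2: (row=3, col=4), (row=4, col=5), (row=5, col=2), (row=6, col=3), (row=6, col=5)  <- goal reached here
One shortest path (2 moves): (row=5, col=4) -> (row=5, col=3) -> (row=5, col=2)

Answer: Shortest path length: 2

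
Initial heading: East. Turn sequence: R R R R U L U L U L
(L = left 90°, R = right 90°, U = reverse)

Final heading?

Start: East
  R (right (90° clockwise)) -> South
  R (right (90° clockwise)) -> West
  R (right (90° clockwise)) -> North
  R (right (90° clockwise)) -> East
  U (U-turn (180°)) -> West
  L (left (90° counter-clockwise)) -> South
  U (U-turn (180°)) -> North
  L (left (90° counter-clockwise)) -> West
  U (U-turn (180°)) -> East
  L (left (90° counter-clockwise)) -> North
Final: North

Answer: Final heading: North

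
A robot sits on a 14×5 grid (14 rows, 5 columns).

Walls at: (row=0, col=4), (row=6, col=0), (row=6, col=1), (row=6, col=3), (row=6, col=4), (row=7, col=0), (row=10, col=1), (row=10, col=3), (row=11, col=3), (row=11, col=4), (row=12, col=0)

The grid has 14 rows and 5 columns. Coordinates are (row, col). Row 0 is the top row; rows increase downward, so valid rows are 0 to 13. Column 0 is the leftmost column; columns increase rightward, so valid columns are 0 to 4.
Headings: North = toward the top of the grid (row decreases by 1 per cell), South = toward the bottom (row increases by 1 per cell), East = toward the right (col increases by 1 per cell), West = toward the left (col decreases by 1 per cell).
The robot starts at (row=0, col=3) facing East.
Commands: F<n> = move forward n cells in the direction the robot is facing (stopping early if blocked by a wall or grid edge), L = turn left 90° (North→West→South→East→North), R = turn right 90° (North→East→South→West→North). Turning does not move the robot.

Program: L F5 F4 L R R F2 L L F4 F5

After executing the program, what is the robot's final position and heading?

Start: (row=0, col=3), facing East
  L: turn left, now facing North
  F5: move forward 0/5 (blocked), now at (row=0, col=3)
  F4: move forward 0/4 (blocked), now at (row=0, col=3)
  L: turn left, now facing West
  R: turn right, now facing North
  R: turn right, now facing East
  F2: move forward 0/2 (blocked), now at (row=0, col=3)
  L: turn left, now facing North
  L: turn left, now facing West
  F4: move forward 3/4 (blocked), now at (row=0, col=0)
  F5: move forward 0/5 (blocked), now at (row=0, col=0)
Final: (row=0, col=0), facing West

Answer: Final position: (row=0, col=0), facing West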